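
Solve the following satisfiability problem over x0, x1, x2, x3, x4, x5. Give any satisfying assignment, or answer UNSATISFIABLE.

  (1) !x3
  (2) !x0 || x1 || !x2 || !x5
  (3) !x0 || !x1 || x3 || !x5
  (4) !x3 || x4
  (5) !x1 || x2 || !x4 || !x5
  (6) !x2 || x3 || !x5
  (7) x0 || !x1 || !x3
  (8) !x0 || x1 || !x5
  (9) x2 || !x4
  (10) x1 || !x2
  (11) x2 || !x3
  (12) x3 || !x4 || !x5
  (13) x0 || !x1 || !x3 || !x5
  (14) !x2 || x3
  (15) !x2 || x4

Unit clause (!x3) forces x3 = False.
In (!x2 || x3) only !x2 is left, so x2 = False.
In (x2 || !x4) only !x4 is left, so x4 = False.
Set x0 = True.
Set x1 = True.
  then (!x0 || !x1 || x3 || !x5) forces x5 = False.
All clauses satisfied.

x0=T, x1=T, x2=F, x3=F, x4=F, x5=F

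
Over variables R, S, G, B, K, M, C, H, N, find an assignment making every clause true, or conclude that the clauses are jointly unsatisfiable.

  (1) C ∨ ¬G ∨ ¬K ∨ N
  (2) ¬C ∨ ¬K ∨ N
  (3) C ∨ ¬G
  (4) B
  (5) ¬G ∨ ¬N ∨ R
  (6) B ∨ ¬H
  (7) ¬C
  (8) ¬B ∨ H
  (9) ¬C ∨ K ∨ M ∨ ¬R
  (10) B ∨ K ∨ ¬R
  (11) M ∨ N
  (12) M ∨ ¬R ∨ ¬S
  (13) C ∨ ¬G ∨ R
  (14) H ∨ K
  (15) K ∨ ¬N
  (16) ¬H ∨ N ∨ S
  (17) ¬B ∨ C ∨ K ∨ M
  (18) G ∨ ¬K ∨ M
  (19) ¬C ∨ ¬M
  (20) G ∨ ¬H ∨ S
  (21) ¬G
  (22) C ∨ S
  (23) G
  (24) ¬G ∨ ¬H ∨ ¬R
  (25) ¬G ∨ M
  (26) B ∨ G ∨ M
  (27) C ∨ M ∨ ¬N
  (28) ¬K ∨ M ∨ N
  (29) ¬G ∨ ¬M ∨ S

Case G = True:
  Clause (¬G) is falsified — contradiction.
Case G = False:
  Clause (G) is falsified — contradiction.
Both cases fail, so the formula is unsatisfiable.

Unsatisfiable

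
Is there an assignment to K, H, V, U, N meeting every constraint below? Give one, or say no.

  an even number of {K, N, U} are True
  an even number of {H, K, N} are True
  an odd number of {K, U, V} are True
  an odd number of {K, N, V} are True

K=F; H=T; V=F; U=T; N=T

{K, N, U}: 2 true → even ✓
{H, K, N}: 2 true → even ✓
{K, U, V}: 1 true → odd ✓
{K, N, V}: 1 true → odd ✓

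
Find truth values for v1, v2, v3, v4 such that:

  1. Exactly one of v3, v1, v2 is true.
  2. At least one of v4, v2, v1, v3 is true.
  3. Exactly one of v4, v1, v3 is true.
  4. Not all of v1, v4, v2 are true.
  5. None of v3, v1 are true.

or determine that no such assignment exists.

v1 = False; v2 = True; v3 = False; v4 = True

  (1) {v3, v1, v2}: 1 true — exactly one ✓
  (2) {v4, v2, v1, v3}: 2 true — at least one ✓
  (3) {v4, v1, v3}: 1 true — exactly one ✓
  (4) {v1, v4, v2}: 2/3 true — not all ✓
  (5) {v3, v1}: 0 true — none ✓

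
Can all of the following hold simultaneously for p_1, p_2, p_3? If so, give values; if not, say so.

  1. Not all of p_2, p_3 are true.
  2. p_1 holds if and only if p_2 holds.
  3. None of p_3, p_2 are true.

p_1 = False, p_2 = False, p_3 = False

  (1) {p_2, p_3}: 0/2 true — not all ✓
  (2) p_1=F, p_2=F — same ✓
  (3) {p_3, p_2}: 0 true — none ✓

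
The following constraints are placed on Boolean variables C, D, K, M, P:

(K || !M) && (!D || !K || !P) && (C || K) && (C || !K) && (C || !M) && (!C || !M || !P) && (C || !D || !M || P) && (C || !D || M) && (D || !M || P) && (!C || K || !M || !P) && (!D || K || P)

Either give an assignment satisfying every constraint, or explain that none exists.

C = True, D = False, K = False, M = False, P = False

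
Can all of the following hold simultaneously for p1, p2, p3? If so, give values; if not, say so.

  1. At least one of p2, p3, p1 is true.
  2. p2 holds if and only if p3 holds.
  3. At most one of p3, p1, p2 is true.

p1: True, p2: False, p3: False

  (1) {p2, p3, p1}: 1 true — at least one ✓
  (2) p2=F, p3=F — same ✓
  (3) {p3, p1, p2}: 1 true — at most one ✓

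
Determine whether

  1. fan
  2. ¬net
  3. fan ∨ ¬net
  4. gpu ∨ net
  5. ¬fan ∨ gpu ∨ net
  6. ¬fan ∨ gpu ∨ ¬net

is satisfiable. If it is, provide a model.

gpu = True, net = False, fan = True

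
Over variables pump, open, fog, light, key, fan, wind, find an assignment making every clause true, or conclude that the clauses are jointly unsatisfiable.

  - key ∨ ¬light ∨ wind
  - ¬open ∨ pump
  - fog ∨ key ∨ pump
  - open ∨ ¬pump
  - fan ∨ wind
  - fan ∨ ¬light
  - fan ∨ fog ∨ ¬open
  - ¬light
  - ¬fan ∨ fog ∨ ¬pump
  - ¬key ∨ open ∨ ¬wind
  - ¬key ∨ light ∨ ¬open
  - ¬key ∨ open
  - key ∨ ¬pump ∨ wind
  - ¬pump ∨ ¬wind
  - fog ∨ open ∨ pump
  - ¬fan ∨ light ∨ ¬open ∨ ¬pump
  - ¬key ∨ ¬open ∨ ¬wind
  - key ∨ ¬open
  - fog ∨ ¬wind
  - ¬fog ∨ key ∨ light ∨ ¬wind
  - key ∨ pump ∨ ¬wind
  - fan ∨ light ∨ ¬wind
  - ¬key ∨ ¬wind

Unit clause (¬light) forces light = False.
Set pump = False.
  then (¬open ∨ pump) forces open = False.
  then (¬key ∨ open) forces key = False.
  then (fog ∨ open ∨ pump) forces fog = True.
  then (¬fog ∨ key ∨ light ∨ ¬wind) forces wind = False.
  then (fan ∨ wind) forces fan = True.
All clauses satisfied.

pump = False, open = False, fog = True, light = False, key = False, fan = True, wind = False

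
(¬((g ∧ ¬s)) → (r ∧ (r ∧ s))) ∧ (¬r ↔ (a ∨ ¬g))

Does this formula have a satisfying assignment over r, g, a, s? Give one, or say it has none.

r=F, g=T, a=T, s=F

  ¬((g ∧ ¬s)) → (r ∧ (r ∧ s)) = True
    ¬((g ∧ ¬s)) = False
      g ∧ ¬s = True
        ¬s = True
    r ∧ (r ∧ s) = False
      r ∧ s = False
  ¬r ↔ (a ∨ ¬g) = True
    ¬r = True
    a ∨ ¬g = True
      ¬g = False
Both conjuncts True, so the formula holds.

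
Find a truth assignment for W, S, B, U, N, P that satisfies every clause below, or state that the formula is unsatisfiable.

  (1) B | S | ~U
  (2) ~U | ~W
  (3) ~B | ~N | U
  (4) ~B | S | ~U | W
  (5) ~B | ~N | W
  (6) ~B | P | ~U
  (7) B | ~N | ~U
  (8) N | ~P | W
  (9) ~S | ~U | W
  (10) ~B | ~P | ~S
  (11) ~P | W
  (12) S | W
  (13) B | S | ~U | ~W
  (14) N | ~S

W = True, S = False, B = False, U = False, N = False, P = True

Set W = True.
  then (~U | ~W) forces U = False.
Set S = False.
Set B = False.
Set N = False.
Set P = True.
All clauses satisfied.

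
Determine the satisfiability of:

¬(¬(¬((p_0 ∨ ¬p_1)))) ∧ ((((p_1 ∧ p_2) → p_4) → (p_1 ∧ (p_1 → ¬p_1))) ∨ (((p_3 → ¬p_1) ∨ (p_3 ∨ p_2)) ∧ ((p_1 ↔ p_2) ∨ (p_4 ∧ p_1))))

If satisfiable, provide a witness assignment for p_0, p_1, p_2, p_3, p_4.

p_0=F, p_1=T, p_2=T, p_3=T, p_4=T

  ¬(¬(¬((p_0 ∨ ¬p_1)))) = True
    ¬(¬((p_0 ∨ ¬p_1))) = False
      ¬((p_0 ∨ ¬p_1)) = True
        p_0 ∨ ¬p_1 = False
          ¬p_1 = False
  (((p_1 ∧ p_2) → p_4) → (p_1 ∧ (p_1 → ¬p_1))) ∨ (((p_3 → ¬p_1) ∨ (p_3 ∨ p_2)) ∧ ((p_1 ↔ p_2) ∨ (p_4 ∧ p_1))) = True
    ((p_1 ∧ p_2) → p_4) → (p_1 ∧ (p_1 → ¬p_1)) = False
      (p_1 ∧ p_2) → p_4 = True
        p_1 ∧ p_2 = True
      p_1 ∧ (p_1 → ¬p_1) = False
        p_1 → ¬p_1 = False
          ¬p_1 = False
    ((p_3 → ¬p_1) ∨ (p_3 ∨ p_2)) ∧ ((p_1 ↔ p_2) ∨ (p_4 ∧ p_1)) = True
      (p_3 → ¬p_1) ∨ (p_3 ∨ p_2) = True
        p_3 → ¬p_1 = False
          ¬p_1 = False
        p_3 ∨ p_2 = True
      (p_1 ↔ p_2) ∨ (p_4 ∧ p_1) = True
        p_1 ↔ p_2 = True
        p_4 ∧ p_1 = True
Both conjuncts True, so the formula holds.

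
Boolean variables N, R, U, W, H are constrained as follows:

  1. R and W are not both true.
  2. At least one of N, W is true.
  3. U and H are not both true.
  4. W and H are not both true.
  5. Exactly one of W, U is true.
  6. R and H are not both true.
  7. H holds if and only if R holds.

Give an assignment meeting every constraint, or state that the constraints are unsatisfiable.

N = True; R = False; U = True; W = False; H = False

  (1) R=F, W=F — not both ✓
  (2) {N, W}: 1 true — at least one ✓
  (3) U=T, H=F — not both ✓
  (4) W=F, H=F — not both ✓
  (5) {W, U}: 1 true — exactly one ✓
  (6) R=F, H=F — not both ✓
  (7) H=F, R=F — same ✓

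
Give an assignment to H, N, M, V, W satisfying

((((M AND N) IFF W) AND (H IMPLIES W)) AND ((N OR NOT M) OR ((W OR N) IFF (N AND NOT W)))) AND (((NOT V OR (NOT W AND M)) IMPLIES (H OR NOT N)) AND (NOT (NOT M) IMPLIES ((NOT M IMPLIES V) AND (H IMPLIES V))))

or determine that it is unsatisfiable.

H=F, N=T, M=F, V=T, W=F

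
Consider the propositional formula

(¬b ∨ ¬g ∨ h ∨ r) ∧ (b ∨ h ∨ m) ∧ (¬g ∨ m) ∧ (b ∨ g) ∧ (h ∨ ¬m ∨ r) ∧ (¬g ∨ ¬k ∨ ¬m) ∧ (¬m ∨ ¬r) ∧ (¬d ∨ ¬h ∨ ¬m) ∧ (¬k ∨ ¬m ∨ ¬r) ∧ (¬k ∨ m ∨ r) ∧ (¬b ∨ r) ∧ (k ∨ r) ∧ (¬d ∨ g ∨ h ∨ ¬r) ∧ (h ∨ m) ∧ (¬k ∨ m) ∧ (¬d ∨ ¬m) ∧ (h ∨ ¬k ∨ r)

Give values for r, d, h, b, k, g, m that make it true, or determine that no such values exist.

r=T; d=T; h=T; b=T; k=F; g=F; m=F

Set r = True.
  then (¬m ∨ ¬r) forces m = False.
  then (h ∨ m) forces h = True.
  then (¬k ∨ m) forces k = False.
  then (¬g ∨ m) forces g = False.
  then (b ∨ g) forces b = True.
Set d = True.
All clauses satisfied.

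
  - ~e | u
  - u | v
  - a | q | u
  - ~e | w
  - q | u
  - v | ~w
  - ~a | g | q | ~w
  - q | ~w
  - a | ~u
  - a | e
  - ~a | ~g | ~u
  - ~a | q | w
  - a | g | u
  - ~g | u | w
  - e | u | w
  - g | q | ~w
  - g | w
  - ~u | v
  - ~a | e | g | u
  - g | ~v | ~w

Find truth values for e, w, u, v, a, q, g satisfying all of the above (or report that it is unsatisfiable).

e = False; w = True; u = False; v = True; a = True; q = True; g = True

Set e = False.
  then (a | e) forces a = True.
Try w = False:
  (~a | q | w) forces q = True.
  (e | u | w) forces u = True.
  (~a | ~g | ~u) forces g = False.
  clause (g | w) is falsified — backtrack.
So w = True.
  then (v | ~w) forces v = True.
  then (q | ~w) forces q = True.
  then (g | ~v | ~w) forces g = True.
  then (~a | ~g | ~u) forces u = False.
All clauses satisfied.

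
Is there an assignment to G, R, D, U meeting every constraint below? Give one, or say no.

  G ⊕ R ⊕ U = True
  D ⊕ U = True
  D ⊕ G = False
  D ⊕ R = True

G = True, R = False, D = True, U = False

G ⊕ R ⊕ U = T ⊕ F ⊕ F = True ✓
D ⊕ U = T ⊕ F = True ✓
D ⊕ G = T ⊕ T = False ✓
D ⊕ R = T ⊕ F = True ✓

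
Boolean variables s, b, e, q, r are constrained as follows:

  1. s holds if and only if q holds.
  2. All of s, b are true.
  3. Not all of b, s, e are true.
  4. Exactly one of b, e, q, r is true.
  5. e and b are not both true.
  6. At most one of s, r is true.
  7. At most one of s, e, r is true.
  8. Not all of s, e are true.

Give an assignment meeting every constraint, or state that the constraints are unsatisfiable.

No satisfying assignment exists.

Case s = True:
  (1) with s=T forces q = True.
  (2) forces b = True.
  Constraint (4) is violated (b=T, q=T) — contradiction.
Case s = False:
  Constraint (2) is violated (s=F) — contradiction.
Both cases fail — unsatisfiable.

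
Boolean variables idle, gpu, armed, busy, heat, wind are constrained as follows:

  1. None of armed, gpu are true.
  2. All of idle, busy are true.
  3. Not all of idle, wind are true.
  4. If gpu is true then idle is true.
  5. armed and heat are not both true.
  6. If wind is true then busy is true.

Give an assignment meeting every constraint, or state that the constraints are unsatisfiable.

idle = True, gpu = False, armed = False, busy = True, heat = True, wind = False

  (1) {armed, gpu}: 0 true — none ✓
  (2) {idle, busy}: all 2 true ✓
  (3) {idle, wind}: 1/2 true — not all ✓
  (4) gpu=F ⇒ idle: vacuous ✓
  (5) armed=F, heat=T — not both ✓
  (6) wind=F ⇒ busy: vacuous ✓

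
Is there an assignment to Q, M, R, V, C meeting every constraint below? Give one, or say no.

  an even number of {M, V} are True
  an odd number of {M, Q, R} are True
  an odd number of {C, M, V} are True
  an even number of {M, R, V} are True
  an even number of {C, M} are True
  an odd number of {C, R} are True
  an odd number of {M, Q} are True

Q: False, M: True, R: False, V: True, C: True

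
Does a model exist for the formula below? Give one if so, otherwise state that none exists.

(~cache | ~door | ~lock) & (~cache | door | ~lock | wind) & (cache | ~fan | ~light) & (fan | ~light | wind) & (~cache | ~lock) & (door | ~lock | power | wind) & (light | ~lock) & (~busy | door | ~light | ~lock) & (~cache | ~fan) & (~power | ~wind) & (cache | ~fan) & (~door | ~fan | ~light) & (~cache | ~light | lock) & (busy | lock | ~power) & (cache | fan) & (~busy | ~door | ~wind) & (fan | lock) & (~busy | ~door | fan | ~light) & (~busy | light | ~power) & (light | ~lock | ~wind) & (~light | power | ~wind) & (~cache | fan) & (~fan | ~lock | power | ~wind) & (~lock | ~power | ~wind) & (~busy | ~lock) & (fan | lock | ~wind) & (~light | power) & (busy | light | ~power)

Unsatisfiable

Case fan = True:
  (~cache | ~fan) forces cache = False.
  Clause (cache | ~fan) is falsified — contradiction.
Case fan = False:
  (cache | fan) forces cache = True.
  Clause (~cache | fan) is falsified — contradiction.
Both cases fail, so the formula is unsatisfiable.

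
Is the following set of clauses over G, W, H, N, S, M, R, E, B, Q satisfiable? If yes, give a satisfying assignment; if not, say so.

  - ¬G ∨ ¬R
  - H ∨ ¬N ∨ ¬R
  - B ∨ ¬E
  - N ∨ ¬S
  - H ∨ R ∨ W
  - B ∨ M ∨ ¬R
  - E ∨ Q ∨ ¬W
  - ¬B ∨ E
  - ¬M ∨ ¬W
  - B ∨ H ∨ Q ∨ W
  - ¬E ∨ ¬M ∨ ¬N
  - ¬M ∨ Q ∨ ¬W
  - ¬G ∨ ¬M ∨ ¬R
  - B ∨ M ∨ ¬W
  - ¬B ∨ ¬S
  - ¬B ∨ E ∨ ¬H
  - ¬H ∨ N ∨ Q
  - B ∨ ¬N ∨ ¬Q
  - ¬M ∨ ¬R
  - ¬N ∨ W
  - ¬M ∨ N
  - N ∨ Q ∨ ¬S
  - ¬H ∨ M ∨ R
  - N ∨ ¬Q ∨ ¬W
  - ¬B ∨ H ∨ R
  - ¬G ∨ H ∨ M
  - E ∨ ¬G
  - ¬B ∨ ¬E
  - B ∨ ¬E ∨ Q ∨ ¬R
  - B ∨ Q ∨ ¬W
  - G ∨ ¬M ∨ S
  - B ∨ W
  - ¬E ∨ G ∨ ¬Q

No satisfying assignment exists.

Case E = True:
  (B ∨ ¬E) forces B = True.
  Clause (¬B ∨ ¬E) is falsified — contradiction.
Case E = False:
  (¬B ∨ E) forces B = False.
  (E ∨ ¬G) forces G = False.
  (B ∨ W) forces W = True.
  (E ∨ Q ∨ ¬W) forces Q = True.
  (¬M ∨ ¬W) forces M = False.
  Clause (B ∨ M ∨ ¬W) is falsified — contradiction.
Both cases fail, so the formula is unsatisfiable.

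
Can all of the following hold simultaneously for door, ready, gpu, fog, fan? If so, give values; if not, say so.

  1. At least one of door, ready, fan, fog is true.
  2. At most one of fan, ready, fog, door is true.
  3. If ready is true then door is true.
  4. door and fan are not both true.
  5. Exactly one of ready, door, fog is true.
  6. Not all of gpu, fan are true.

door = False, ready = False, gpu = False, fog = True, fan = False

  (1) {door, ready, fan, fog}: 1 true — at least one ✓
  (2) {fan, ready, fog, door}: 1 true — at most one ✓
  (3) ready=F ⇒ door: vacuous ✓
  (4) door=F, fan=F — not both ✓
  (5) {ready, door, fog}: 1 true — exactly one ✓
  (6) {gpu, fan}: 0/2 true — not all ✓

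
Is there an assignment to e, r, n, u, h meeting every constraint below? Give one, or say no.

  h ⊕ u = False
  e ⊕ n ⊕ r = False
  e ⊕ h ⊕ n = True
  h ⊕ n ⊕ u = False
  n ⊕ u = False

e = True, r = True, n = False, u = False, h = False

h ⊕ u = F ⊕ F = False ✓
e ⊕ n ⊕ r = T ⊕ F ⊕ T = False ✓
e ⊕ h ⊕ n = T ⊕ F ⊕ F = True ✓
h ⊕ n ⊕ u = F ⊕ F ⊕ F = False ✓
n ⊕ u = F ⊕ F = False ✓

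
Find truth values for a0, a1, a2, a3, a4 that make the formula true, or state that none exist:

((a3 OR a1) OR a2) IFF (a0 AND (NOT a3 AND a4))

a0=T, a1=T, a2=T, a3=F, a4=T

  ((a3 OR a1) OR a2) IFF (a0 AND (NOT a3 AND a4)) = True
    (a3 OR a1) OR a2 = True
      a3 OR a1 = True
    a0 AND (NOT a3 AND a4) = True
      NOT a3 AND a4 = True
        NOT a3 = True
The formula evaluates to True.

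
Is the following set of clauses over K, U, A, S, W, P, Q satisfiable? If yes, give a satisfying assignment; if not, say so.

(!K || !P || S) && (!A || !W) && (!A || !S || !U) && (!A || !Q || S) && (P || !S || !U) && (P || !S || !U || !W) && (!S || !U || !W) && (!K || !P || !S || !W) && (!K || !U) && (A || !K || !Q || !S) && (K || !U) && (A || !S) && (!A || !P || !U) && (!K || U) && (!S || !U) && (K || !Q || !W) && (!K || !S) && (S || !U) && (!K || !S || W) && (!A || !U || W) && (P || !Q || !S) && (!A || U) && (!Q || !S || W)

K = False; U = False; A = False; S = False; W = False; P = True; Q = True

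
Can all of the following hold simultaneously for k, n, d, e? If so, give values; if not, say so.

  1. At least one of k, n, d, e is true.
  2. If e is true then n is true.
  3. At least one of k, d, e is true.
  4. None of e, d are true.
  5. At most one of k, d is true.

k=T; n=T; d=F; e=F

  (1) {k, n, d, e}: 2 true — at least one ✓
  (2) e=F ⇒ n: vacuous ✓
  (3) {k, d, e}: 1 true — at least one ✓
  (4) {e, d}: 0 true — none ✓
  (5) {k, d}: 1 true — at most one ✓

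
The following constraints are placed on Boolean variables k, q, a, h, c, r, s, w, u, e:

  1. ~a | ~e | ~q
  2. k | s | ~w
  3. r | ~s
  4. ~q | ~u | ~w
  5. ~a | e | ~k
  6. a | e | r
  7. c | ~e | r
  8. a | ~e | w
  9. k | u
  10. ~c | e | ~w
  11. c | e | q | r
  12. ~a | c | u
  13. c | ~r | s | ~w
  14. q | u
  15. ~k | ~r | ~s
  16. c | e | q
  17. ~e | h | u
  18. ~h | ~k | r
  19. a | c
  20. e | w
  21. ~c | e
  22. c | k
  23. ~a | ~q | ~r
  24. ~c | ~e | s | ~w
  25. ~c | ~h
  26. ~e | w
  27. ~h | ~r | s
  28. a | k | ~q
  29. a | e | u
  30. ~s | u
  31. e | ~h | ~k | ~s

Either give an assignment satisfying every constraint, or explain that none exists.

Set k = False.
  then (k | u) forces u = True.
  then (c | k) forces c = True.
  then (~c | ~h) forces h = False.
  then (~c | e) forces e = True.
  then (~e | w) forces w = True.
  then (k | s | ~w) forces s = True.
  then (r | ~s) forces r = True.
  then (~q | ~u | ~w) forces q = False.
Set a = True.
All clauses satisfied.

k = False, q = False, a = True, h = False, c = True, r = True, s = True, w = True, u = True, e = True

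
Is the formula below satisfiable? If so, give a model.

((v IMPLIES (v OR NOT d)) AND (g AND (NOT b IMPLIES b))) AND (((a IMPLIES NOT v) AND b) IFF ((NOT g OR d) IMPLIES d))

b = True, a = False, d = True, g = True, v = True

  (v IMPLIES (v OR NOT d)) AND (g AND (NOT b IMPLIES b)) = True
    v IMPLIES (v OR NOT d) = True
      v OR NOT d = True
        NOT d = False
    g AND (NOT b IMPLIES b) = True
      NOT b IMPLIES b = True
        NOT b = False
  ((a IMPLIES NOT v) AND b) IFF ((NOT g OR d) IMPLIES d) = True
    (a IMPLIES NOT v) AND b = True
      a IMPLIES NOT v = True
        NOT v = False
    (NOT g OR d) IMPLIES d = True
      NOT g OR d = True
        NOT g = False
Both conjuncts True, so the formula holds.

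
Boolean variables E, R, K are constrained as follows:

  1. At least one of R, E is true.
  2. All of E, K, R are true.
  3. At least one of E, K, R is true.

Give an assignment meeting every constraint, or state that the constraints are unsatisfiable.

E = True, R = True, K = True

  (1) {R, E}: 2 true — at least one ✓
  (2) {E, K, R}: all 3 true ✓
  (3) {E, K, R}: 3 true — at least one ✓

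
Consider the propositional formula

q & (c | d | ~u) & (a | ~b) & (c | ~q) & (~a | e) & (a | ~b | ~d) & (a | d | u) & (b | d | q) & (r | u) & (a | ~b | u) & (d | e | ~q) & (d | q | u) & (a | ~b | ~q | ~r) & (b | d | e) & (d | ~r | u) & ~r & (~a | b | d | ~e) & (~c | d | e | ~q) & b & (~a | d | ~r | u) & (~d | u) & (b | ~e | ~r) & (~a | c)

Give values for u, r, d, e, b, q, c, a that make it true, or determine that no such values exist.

u: True, r: False, d: True, e: True, b: True, q: True, c: True, a: True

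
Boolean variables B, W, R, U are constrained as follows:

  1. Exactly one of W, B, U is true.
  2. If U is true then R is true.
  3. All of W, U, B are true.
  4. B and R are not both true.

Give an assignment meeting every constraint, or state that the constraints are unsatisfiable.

Case B = True:
  (1) with B=T forces W = False.
  Constraint (3) is violated (W=F) — contradiction.
Case B = False:
  Constraint (3) is violated (B=F) — contradiction.
Both cases fail — unsatisfiable.

Unsatisfiable — no assignment works.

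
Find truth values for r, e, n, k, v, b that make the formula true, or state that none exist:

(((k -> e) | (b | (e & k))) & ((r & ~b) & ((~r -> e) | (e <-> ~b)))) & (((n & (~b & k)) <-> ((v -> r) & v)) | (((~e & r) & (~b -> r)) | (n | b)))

r=T; e=T; n=T; k=T; v=T; b=F

  ((k -> e) | (b | (e & k))) & ((r & ~b) & ((~r -> e) | (e <-> ~b))) = True
    (k -> e) | (b | (e & k)) = True
      k -> e = True
      b | (e & k) = True
        e & k = True
    (r & ~b) & ((~r -> e) | (e <-> ~b)) = True
      r & ~b = True
        ~b = True
      (~r -> e) | (e <-> ~b) = True
        ~r -> e = True
          ~r = False
        e <-> ~b = True
          ~b = True
  ((n & (~b & k)) <-> ((v -> r) & v)) | (((~e & r) & (~b -> r)) | (n | b)) = True
    (n & (~b & k)) <-> ((v -> r) & v) = True
      n & (~b & k) = True
        ~b & k = True
          ~b = True
      (v -> r) & v = True
        v -> r = True
    ((~e & r) & (~b -> r)) | (n | b) = True
      (~e & r) & (~b -> r) = False
        ~e & r = False
          ~e = False
        ~b -> r = True
          ~b = True
      n | b = True
Both conjuncts True, so the formula holds.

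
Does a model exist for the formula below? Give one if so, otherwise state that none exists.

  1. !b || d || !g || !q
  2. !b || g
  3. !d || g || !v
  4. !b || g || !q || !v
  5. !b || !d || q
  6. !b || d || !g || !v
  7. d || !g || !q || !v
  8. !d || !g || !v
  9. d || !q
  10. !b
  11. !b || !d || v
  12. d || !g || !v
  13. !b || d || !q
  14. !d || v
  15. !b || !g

b=F; v=T; g=F; d=F; q=F

Unit clause (!b) forces b = False.
Set v = True.
Set g = False.
  then (!d || g || !v) forces d = False.
  then (d || !q) forces q = False.
All clauses satisfied.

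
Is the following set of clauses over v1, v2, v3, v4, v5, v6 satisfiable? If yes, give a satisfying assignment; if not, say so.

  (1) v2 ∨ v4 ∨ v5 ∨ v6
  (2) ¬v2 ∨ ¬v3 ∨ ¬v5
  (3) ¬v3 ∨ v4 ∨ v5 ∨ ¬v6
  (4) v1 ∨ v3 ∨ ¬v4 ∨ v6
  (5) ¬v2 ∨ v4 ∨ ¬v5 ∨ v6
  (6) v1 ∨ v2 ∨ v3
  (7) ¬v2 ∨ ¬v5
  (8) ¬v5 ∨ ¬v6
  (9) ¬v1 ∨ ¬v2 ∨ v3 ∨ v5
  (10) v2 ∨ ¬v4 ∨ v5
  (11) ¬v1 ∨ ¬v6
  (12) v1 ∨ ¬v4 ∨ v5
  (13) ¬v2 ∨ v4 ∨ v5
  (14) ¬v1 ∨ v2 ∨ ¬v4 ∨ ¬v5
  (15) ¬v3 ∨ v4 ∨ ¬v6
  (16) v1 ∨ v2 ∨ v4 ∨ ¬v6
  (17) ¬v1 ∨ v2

v1=F, v2=F, v3=T, v4=T, v5=T, v6=F

Set v1 = False.
Try v2 = True:
  (¬v2 ∨ ¬v5) forces v5 = False.
  (v1 ∨ ¬v4 ∨ v5) forces v4 = False.
  clause (¬v2 ∨ v4 ∨ v5) is falsified — backtrack.
So v2 = False.
  then (v1 ∨ v2 ∨ v3) forces v3 = True.
Set v4 = True.
  then (v2 ∨ ¬v4 ∨ v5) forces v5 = True.
  then (¬v5 ∨ ¬v6) forces v6 = False.
All clauses satisfied.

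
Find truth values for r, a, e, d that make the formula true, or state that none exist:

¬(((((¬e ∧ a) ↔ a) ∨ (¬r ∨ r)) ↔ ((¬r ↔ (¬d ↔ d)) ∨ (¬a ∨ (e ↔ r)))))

r=F; a=T; e=T; d=T

  ¬(((((¬e ∧ a) ↔ a) ∨ (¬r ∨ r)) ↔ ((¬r ↔ (¬d ↔ d)) ∨ (¬a ∨ (e ↔ r))))) = True
    (((¬e ∧ a) ↔ a) ∨ (¬r ∨ r)) ↔ ((¬r ↔ (¬d ↔ d)) ∨ (¬a ∨ (e ↔ r))) = False
      ((¬e ∧ a) ↔ a) ∨ (¬r ∨ r) = True
        (¬e ∧ a) ↔ a = False
          ¬e ∧ a = False
            ¬e = False
        ¬r ∨ r = True
          ¬r = True
      (¬r ↔ (¬d ↔ d)) ∨ (¬a ∨ (e ↔ r)) = False
        ¬r ↔ (¬d ↔ d) = False
          ¬r = True
          ¬d ↔ d = False
            ¬d = False
        ¬a ∨ (e ↔ r) = False
          ¬a = False
          e ↔ r = False
The formula evaluates to True.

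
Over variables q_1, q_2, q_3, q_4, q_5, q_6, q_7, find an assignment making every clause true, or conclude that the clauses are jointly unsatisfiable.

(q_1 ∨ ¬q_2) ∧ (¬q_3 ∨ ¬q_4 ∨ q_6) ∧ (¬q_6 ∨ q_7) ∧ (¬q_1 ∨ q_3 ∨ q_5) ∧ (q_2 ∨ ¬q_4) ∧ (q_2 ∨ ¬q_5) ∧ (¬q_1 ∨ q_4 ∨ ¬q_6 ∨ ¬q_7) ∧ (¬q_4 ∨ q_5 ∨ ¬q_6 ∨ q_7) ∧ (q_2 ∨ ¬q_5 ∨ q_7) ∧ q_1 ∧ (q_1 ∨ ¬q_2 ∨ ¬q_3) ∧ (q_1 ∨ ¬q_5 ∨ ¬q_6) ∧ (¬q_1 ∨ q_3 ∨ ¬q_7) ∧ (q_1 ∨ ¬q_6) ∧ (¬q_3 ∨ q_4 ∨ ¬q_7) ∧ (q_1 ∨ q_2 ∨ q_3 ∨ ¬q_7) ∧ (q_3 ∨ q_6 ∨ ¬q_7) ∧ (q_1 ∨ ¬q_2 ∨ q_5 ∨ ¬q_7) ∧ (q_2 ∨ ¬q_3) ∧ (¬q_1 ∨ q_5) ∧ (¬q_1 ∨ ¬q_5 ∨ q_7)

Unit clause (q_1) forces q_1 = True.
In (¬q_1 ∨ q_5) only q_5 is left, so q_5 = True.
In (¬q_1 ∨ ¬q_5 ∨ q_7) only q_7 is left, so q_7 = True.
In (q_2 ∨ ¬q_5) only q_2 is left, so q_2 = True.
In (¬q_1 ∨ q_3 ∨ ¬q_7) only q_3 is left, so q_3 = True.
In (¬q_3 ∨ q_4 ∨ ¬q_7) only q_4 is left, so q_4 = True.
In (¬q_3 ∨ ¬q_4 ∨ q_6) only q_6 is left, so q_6 = True.
All clauses satisfied.

q_1 = True, q_2 = True, q_3 = True, q_4 = True, q_5 = True, q_6 = True, q_7 = True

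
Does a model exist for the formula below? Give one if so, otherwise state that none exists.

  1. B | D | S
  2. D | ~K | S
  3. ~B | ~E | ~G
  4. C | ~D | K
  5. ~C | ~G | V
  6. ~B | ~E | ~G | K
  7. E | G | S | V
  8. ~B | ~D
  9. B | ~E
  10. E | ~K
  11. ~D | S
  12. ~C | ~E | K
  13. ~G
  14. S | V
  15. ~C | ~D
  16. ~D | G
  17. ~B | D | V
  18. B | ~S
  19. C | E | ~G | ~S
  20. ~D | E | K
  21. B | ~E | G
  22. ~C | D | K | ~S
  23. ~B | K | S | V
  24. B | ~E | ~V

D = False, C = True, K = True, V = True, E = True, G = False, B = True, S = True

Unit clause (~G) forces G = False.
In (~D | G) only ~D is left, so D = False.
Set C = True.
Set K = True.
  then (D | ~K | S) forces S = True.
  then (E | ~K) forces E = True.
  then (B | ~S) forces B = True.
  then (~B | D | V) forces V = True.
All clauses satisfied.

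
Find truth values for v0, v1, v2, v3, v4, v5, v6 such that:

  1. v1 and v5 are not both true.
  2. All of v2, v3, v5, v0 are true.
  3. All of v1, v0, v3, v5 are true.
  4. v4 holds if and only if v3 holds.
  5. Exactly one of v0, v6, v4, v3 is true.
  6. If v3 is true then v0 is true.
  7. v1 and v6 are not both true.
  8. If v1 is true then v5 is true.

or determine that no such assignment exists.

Case v1 = True:
  (1) with v1=T forces v5 = False.
  Constraint (2) is violated (v5=F) — contradiction.
Case v1 = False:
  Constraint (3) is violated (v1=F) — contradiction.
Both cases fail — unsatisfiable.

Unsatisfiable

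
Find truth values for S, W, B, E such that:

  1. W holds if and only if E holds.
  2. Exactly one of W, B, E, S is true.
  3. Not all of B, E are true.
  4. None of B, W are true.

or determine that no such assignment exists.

S=T, W=F, B=F, E=F

  (1) W=F, E=F — same ✓
  (2) {W, B, E, S}: 1 true — exactly one ✓
  (3) {B, E}: 0/2 true — not all ✓
  (4) {B, W}: 0 true — none ✓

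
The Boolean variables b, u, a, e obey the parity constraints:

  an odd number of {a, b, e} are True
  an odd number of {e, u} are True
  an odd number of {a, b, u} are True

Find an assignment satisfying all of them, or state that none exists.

Unsatisfiable

Adding constraints 1, 2, 3 mod 2: every variable appears an even number of times on the left, so the left side is 0.
But the right sides sum to 1 (mod 2). 0 ≠ 1 — the system is inconsistent.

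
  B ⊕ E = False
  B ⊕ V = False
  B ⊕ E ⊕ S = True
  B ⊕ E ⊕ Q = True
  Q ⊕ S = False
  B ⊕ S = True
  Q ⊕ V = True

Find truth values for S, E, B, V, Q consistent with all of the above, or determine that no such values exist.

S: True, E: False, B: False, V: False, Q: True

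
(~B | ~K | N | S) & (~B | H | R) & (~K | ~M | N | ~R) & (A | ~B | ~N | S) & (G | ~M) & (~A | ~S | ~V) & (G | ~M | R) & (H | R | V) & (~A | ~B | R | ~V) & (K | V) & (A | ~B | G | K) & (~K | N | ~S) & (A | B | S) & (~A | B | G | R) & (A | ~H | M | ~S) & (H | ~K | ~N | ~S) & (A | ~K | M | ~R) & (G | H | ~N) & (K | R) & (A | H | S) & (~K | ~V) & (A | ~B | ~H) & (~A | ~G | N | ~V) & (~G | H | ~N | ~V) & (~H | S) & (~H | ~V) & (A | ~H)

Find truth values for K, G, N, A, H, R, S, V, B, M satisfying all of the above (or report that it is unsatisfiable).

Set K = True.
  then (~K | ~V) forces V = False.
Set G = True.
Set N = False.
  then (~K | N | ~S) forces S = False.
  then (~H | S) forces H = False.
  then (~B | ~K | N | S) forces B = False.
  then (H | R | V) forces R = True.
  then (A | B | S) forces A = True.
  then (~K | ~M | N | ~R) forces M = False.
All clauses satisfied.

K = True; G = True; N = False; A = True; H = False; R = True; S = False; V = False; B = False; M = False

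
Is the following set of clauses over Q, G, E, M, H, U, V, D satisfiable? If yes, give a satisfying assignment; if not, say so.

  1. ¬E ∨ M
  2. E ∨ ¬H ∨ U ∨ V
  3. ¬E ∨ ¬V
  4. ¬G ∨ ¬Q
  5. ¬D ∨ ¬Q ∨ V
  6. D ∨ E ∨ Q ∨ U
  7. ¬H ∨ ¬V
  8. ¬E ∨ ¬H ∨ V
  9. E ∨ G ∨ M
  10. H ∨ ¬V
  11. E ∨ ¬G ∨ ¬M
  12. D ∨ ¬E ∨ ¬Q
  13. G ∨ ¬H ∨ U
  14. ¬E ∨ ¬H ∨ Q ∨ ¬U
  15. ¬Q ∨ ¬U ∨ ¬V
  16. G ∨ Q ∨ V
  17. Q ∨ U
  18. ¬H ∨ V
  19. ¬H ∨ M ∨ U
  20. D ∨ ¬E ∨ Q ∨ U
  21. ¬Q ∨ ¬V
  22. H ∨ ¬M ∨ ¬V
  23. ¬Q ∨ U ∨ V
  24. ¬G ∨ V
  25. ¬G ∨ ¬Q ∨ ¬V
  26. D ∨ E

UNSATISFIABLE

Case H = True:
  (¬H ∨ ¬V) forces V = False.
  Clause (¬H ∨ V) is falsified — contradiction.
Case H = False:
  (H ∨ ¬V) forces V = False.
  (¬G ∨ V) forces G = False.
  (G ∨ Q ∨ V) forces Q = True.
  (¬D ∨ ¬Q ∨ V) forces D = False.
  (D ∨ ¬E ∨ ¬Q) forces E = False.
  Clause (D ∨ E) is falsified — contradiction.
Both cases fail, so the formula is unsatisfiable.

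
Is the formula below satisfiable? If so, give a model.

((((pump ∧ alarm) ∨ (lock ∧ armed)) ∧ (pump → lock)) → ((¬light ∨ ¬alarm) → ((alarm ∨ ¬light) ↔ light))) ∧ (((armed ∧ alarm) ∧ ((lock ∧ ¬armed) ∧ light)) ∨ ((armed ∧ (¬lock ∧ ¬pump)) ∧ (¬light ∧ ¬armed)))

The conjunct ((armed ∧ alarm) ∧ ((lock ∧ ¬armed) ∧ light)) ∨ ((armed ∧ (¬lock ∧ ¬pump)) ∧ (¬light ∧ ¬armed)) is unsatisfiable on its own:
  armed = True: this becomes (alarm ∧ False) ∨ ((¬lock ∧ ¬pump) ∧ False) = False.
  armed = False: this becomes (False ∧ (lock ∧ light)) ∨ (False ∧ ¬light) = False.
So the whole conjunction is unsatisfiable.

Unsatisfiable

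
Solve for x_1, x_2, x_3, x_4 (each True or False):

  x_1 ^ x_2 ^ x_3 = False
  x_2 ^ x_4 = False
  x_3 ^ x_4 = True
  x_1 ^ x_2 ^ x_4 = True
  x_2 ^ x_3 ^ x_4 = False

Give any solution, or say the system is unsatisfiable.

x_1=T; x_2=T; x_3=F; x_4=T

x_1 ^ x_2 ^ x_3 = T ^ T ^ F = False ✓
x_2 ^ x_4 = T ^ T = False ✓
x_3 ^ x_4 = F ^ T = True ✓
x_1 ^ x_2 ^ x_4 = T ^ T ^ T = True ✓
x_2 ^ x_3 ^ x_4 = T ^ F ^ T = False ✓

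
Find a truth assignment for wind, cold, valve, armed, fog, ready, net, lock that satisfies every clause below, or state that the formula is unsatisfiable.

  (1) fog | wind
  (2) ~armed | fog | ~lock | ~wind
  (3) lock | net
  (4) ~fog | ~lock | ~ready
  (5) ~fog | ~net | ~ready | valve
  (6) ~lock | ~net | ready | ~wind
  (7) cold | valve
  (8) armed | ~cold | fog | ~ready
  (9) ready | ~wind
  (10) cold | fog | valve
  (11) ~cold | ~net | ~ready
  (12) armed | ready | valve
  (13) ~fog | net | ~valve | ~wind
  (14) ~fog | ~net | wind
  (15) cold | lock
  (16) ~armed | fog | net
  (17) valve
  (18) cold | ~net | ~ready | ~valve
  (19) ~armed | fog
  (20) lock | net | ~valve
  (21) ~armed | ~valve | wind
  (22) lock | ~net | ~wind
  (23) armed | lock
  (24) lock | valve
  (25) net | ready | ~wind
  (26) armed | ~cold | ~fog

wind = True; cold = False; valve = True; armed = False; fog = False; ready = True; net = False; lock = True

Unit clause (valve) forces valve = True.
Set wind = True.
  then (ready | ~wind) forces ready = True.
Try cold = True:
  (~cold | ~net | ~ready) forces net = False.
  (lock | net) forces lock = True.
  (~fog | ~lock | ~ready) forces fog = False.
  (~armed | fog | ~lock | ~wind) forces armed = False.
  clause (armed | ~cold | fog | ~ready) is falsified — backtrack.
So cold = False.
  then (cold | lock) forces lock = True.
  then (cold | ~net | ~ready | ~valve) forces net = False.
  then (~fog | ~lock | ~ready) forces fog = False.
  then (~armed | fog | net) forces armed = False.
All clauses satisfied.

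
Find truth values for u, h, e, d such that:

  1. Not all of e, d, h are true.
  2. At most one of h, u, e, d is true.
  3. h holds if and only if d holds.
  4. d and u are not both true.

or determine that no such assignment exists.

u: False; h: False; e: False; d: False

  (1) {e, d, h}: 0/3 true — not all ✓
  (2) {h, u, e, d}: 0 true — at most one ✓
  (3) h=F, d=F — same ✓
  (4) d=F, u=F — not both ✓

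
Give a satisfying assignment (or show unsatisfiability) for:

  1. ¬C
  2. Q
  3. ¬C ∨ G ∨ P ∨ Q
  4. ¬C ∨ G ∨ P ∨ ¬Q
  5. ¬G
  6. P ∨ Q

Unit clause (¬C) forces C = False.
Unit clause (Q) forces Q = True.
Unit clause (¬G) forces G = False.
Set P = False.
Check each clause:
  (¬C): ¬C holds.
  (Q): Q holds.
  (¬C ∨ G ∨ P ∨ Q): ¬C holds.
  (¬C ∨ G ∨ P ∨ ¬Q): ¬C holds.
  (¬G): ¬G holds.
  (P ∨ Q): Q holds.
All clauses satisfied.

P = False, C = False, Q = True, G = False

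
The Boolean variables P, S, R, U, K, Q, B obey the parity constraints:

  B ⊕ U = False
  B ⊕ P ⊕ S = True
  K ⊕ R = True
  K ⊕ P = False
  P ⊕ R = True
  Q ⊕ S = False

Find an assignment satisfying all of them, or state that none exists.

P: False, S: False, R: True, U: True, K: False, Q: False, B: True

B ⊕ U = T ⊕ T = False ✓
B ⊕ P ⊕ S = T ⊕ F ⊕ F = True ✓
K ⊕ R = F ⊕ T = True ✓
K ⊕ P = F ⊕ F = False ✓
P ⊕ R = F ⊕ T = True ✓
Q ⊕ S = F ⊕ F = False ✓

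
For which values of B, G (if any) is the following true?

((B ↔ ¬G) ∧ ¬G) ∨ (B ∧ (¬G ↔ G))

B=T, G=F

  ((B ↔ ¬G) ∧ ¬G) ∨ (B ∧ (¬G ↔ G)) = True
    (B ↔ ¬G) ∧ ¬G = True
      B ↔ ¬G = True
        ¬G = True
      ¬G = True
    B ∧ (¬G ↔ G) = False
      ¬G ↔ G = False
        ¬G = True
The formula evaluates to True.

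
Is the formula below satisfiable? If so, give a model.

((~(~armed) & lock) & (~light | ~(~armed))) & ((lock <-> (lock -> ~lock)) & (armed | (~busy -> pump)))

UNSATISFIABLE

The conjunct lock <-> (lock -> ~lock) is unsatisfiable on its own:
  lock=F: evaluates to False.
  lock=T: evaluates to False.
So the whole conjunction is unsatisfiable.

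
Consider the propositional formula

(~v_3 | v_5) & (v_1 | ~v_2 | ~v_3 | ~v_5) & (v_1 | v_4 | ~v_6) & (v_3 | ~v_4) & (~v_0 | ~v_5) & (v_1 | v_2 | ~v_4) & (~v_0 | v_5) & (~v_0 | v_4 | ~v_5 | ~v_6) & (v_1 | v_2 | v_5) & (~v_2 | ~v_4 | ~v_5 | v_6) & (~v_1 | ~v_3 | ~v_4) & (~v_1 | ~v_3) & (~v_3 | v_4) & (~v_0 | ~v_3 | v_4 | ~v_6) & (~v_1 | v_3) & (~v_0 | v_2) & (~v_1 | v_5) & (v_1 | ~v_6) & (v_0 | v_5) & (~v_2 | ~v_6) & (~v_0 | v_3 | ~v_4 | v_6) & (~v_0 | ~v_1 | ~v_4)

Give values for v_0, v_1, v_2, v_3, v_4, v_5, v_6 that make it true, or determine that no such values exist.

Try v_0 = True:
  (~v_0 | ~v_5) forces v_5 = False.
  clause (~v_0 | v_5) is falsified — backtrack.
So v_0 = False.
  then (v_0 | v_5) forces v_5 = True.
Try v_1 = True:
  (~v_1 | ~v_3) forces v_3 = False.
  clause (~v_1 | v_3) is falsified — backtrack.
So v_1 = False.
  then (v_1 | ~v_6) forces v_6 = False.
Set v_2 = True.
  then (v_1 | ~v_2 | ~v_3 | ~v_5) forces v_3 = False.
  then (v_3 | ~v_4) forces v_4 = False.
All clauses satisfied.

v_0 = False; v_1 = False; v_2 = True; v_3 = False; v_4 = False; v_5 = True; v_6 = False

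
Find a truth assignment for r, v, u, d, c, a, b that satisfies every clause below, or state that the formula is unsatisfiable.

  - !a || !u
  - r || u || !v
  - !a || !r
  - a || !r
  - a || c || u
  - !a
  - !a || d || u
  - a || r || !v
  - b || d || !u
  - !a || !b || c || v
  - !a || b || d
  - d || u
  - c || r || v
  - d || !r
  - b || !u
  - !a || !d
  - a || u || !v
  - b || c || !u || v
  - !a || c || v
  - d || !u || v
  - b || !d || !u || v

r: False; v: False; u: False; d: True; c: True; a: False; b: False

Unit clause (!a) forces a = False.
In (a || !r) only !r is left, so r = False.
In (a || r || !v) only !v is left, so v = False.
In (c || r || v) only c is left, so c = True.
Set u = False.
  then (d || u) forces d = True.
Set b = False.
All clauses satisfied.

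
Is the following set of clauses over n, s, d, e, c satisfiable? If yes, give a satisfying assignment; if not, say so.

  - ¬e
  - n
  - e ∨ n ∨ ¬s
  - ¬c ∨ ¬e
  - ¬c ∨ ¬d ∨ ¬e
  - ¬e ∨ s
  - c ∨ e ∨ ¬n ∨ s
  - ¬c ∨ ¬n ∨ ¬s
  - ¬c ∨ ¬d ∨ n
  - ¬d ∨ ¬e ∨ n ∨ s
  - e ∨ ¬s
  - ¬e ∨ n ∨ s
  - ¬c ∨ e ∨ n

n = True; s = False; d = True; e = False; c = True

Unit clause (¬e) forces e = False.
Unit clause (n) forces n = True.
In (e ∨ ¬s) only ¬s is left, so s = False.
In (c ∨ e ∨ ¬n ∨ s) only c is left, so c = True.
Set d = True.
All clauses satisfied.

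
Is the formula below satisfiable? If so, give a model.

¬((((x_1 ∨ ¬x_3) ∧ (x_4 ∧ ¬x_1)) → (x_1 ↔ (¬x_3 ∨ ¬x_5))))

x_1=F; x_3=F; x_4=T; x_5=T

  ¬((((x_1 ∨ ¬x_3) ∧ (x_4 ∧ ¬x_1)) → (x_1 ↔ (¬x_3 ∨ ¬x_5)))) = True
    ((x_1 ∨ ¬x_3) ∧ (x_4 ∧ ¬x_1)) → (x_1 ↔ (¬x_3 ∨ ¬x_5)) = False
      (x_1 ∨ ¬x_3) ∧ (x_4 ∧ ¬x_1) = True
        x_1 ∨ ¬x_3 = True
          ¬x_3 = True
        x_4 ∧ ¬x_1 = True
          ¬x_1 = True
      x_1 ↔ (¬x_3 ∨ ¬x_5) = False
        ¬x_3 ∨ ¬x_5 = True
          ¬x_3 = True
          ¬x_5 = False
The formula evaluates to True.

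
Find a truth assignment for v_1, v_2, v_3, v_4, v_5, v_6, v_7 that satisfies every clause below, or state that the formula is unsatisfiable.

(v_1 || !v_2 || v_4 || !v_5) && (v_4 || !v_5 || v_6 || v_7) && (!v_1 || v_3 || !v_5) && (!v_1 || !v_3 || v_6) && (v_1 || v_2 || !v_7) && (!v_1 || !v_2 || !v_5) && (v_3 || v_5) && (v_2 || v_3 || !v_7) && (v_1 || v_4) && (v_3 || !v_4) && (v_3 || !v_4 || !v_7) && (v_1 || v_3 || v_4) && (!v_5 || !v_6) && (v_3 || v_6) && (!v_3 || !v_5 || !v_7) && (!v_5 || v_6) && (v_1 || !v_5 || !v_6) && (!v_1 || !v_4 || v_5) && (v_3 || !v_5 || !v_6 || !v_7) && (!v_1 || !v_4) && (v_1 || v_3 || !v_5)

Set v_1 = False.
  then (v_1 || v_4) forces v_4 = True.
  then (v_3 || !v_4) forces v_3 = True.
Set v_2 = True.
Try v_5 = True:
  (!v_5 || !v_6) forces v_6 = False.
  clause (!v_5 || v_6) is falsified — backtrack.
So v_5 = False.
Set v_6 = False.
Set v_7 = False.
All clauses satisfied.

v_1 = False, v_2 = True, v_3 = True, v_4 = True, v_5 = False, v_6 = False, v_7 = False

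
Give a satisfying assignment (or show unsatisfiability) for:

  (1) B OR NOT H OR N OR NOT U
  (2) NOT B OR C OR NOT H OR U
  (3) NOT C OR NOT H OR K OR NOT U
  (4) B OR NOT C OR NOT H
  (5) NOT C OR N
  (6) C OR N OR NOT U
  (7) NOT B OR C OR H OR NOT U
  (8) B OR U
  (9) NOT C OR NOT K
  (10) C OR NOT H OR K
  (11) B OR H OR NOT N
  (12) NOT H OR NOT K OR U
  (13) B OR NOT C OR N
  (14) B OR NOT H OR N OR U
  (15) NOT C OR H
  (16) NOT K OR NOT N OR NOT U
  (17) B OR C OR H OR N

C=F; K=T; N=F; H=F; B=T; U=F

Set C = False.
Set K = True.
Set N = False.
  then (C OR N OR NOT U) forces U = False.
  then (B OR U) forces B = True.
  then (NOT H OR NOT K OR U) forces H = False.
All clauses satisfied.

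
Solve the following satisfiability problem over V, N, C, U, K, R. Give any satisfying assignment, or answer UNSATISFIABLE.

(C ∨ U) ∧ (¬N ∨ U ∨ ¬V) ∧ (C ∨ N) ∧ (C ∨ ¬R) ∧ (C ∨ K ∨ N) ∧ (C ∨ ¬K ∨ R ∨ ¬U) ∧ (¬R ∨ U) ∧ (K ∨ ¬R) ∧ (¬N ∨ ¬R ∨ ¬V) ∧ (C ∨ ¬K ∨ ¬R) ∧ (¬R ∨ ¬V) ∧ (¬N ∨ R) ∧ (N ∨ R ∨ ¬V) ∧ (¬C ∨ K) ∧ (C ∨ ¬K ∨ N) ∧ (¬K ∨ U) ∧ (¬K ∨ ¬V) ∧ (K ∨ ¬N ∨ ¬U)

Set V = False.
Set N = True.
  then (¬N ∨ R) forces R = True.
  then (C ∨ ¬R) forces C = True.
  then (¬R ∨ U) forces U = True.
  then (K ∨ ¬R) forces K = True.
All clauses satisfied.

V: False, N: True, C: True, U: True, K: True, R: True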